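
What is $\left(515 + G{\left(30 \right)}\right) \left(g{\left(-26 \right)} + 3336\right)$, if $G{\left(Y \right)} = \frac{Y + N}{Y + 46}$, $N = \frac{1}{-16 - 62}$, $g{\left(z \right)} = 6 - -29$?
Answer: $\frac{10299278089}{5928} \approx 1.7374 \cdot 10^{6}$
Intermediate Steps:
$g{\left(z \right)} = 35$ ($g{\left(z \right)} = 6 + 29 = 35$)
$N = - \frac{1}{78}$ ($N = \frac{1}{-78} = - \frac{1}{78} \approx -0.012821$)
$G{\left(Y \right)} = \frac{- \frac{1}{78} + Y}{46 + Y}$ ($G{\left(Y \right)} = \frac{Y - \frac{1}{78}}{Y + 46} = \frac{- \frac{1}{78} + Y}{46 + Y}$)
$\left(515 + G{\left(30 \right)}\right) \left(g{\left(-26 \right)} + 3336\right) = \left(515 + \frac{- \frac{1}{78} + 30}{46 + 30}\right) \left(35 + 3336\right) = \left(515 + \frac{1}{76} \cdot \frac{2339}{78}\right) 3371 = \left(515 + \frac{2339}{5928}\right) 3371 = \frac{3055259}{5928} \cdot 3371 = \frac{10299278089}{5928}$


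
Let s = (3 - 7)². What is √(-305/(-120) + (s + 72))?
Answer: √13038/12 ≈ 9.5153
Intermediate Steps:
s = 16 (s = (-4)² = 16)
√(-305/(-120) + (s + 72)) = √(-305/(-120) + (16 + 72)) = √(-305*(-1/120) + 88) = √(61/24 + 88) = √(2173/24) = √13038/12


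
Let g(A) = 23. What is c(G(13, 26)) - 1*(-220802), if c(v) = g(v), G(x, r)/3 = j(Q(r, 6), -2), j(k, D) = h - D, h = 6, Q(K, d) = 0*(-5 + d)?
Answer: 220825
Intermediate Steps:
Q(K, d) = 0
j(k, D) = 6 - D
G(x, r) = 24 (G(x, r) = 3*(6 - 1*(-2)) = 3*(6 + 2) = 3*8 = 24)
c(v) = 23
c(G(13, 26)) - 1*(-220802) = 23 - 1*(-220802) = 23 + 220802 = 220825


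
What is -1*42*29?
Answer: -1218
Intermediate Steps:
-1*42*29 = -42*29 = -1218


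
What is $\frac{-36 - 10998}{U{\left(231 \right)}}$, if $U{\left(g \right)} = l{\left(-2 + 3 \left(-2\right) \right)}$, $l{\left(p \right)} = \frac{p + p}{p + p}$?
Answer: $-11034$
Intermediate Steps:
$l{\left(p \right)} = 1$ ($l{\left(p \right)} = \frac{2 p}{2 p} = 2 p \frac{1}{2 p} = 1$)
$U{\left(g \right)} = 1$
$\frac{-36 - 10998}{U{\left(231 \right)}} = \frac{-36 - 10998}{1} = \left(-36 - 10998\right) 1 = \left(-11034\right) 1 = -11034$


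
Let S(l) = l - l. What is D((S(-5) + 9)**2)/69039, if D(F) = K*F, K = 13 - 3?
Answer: 30/2557 ≈ 0.011733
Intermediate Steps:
S(l) = 0
K = 10
D(F) = 10*F
D((S(-5) + 9)**2)/69039 = (10*(0 + 9)**2)/69039 = (10*9**2)*(1/69039) = (10*81)*(1/69039) = 810*(1/69039) = 30/2557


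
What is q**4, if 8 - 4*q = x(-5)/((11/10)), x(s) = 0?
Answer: 16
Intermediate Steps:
q = 2 (q = 2 - 0/(11/10) = 2 - 0/(11*(1/10)) = 2 - 0/11/10 = 2 - 0*10/11 = 2 - 1/4*0 = 2 + 0 = 2)
q**4 = 2**4 = 16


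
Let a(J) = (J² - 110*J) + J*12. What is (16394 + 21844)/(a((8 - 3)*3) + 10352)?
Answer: 38238/9107 ≈ 4.1987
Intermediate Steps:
a(J) = J² - 98*J (a(J) = (J² - 110*J) + 12*J = J² - 98*J)
(16394 + 21844)/(a((8 - 3)*3) + 10352) = (16394 + 21844)/(((8 - 3)*3)*(-98 + (8 - 3)*3) + 10352) = 38238/((5*3)*(-98 + 5*3) + 10352) = 38238/(15*(-98 + 15) + 10352) = 38238/(15*(-83) + 10352) = 38238/(-1245 + 10352) = 38238/9107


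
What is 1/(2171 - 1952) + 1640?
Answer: 359161/219 ≈ 1640.0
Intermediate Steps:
1/(2171 - 1952) + 1640 = 1/219 + 1640 = 359161/219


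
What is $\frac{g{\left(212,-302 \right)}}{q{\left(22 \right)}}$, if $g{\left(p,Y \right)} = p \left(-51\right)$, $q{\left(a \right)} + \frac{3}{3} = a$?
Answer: $- \frac{3604}{7} \approx -514.86$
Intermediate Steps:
$q{\left(a \right)} = -1 + a$
$g{\left(p,Y \right)} = - 51 p$
$\frac{g{\left(212,-302 \right)}}{q{\left(22 \right)}} = \frac{\left(-51\right) 212}{-1 + 22} = - \frac{10812}{21} = \left(-10812\right) \frac{1}{21} = - \frac{3604}{7}$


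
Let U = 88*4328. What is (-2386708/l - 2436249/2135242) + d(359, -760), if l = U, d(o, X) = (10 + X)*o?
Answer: -27371254365705809/101654601136 ≈ -2.6926e+5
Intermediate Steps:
d(o, X) = o*(10 + X)
U = 380864
l = 380864
(-2386708/l - 2436249/2135242) + d(359, -760) = (-2386708/380864 - 2436249/2135242) + 359*(10 - 760) = (-2386708*1/380864 - 2436249*1/2135242) + 359*(-750) = (-596677/95216 - 2436249/2135242) - 269250 = -753009837809/101654601136 - 269250 = -27371254365705809/101654601136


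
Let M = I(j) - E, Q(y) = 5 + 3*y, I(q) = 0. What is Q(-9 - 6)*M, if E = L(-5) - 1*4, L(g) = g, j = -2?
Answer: -360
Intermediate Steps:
E = -9 (E = -5 - 1*4 = -5 - 4 = -9)
M = 9 (M = 0 - 1*(-9) = 0 + 9 = 9)
Q(-9 - 6)*M = (5 + 3*(-9 - 6))*9 = (5 + 3*(-15))*9 = (5 - 45)*9 = -40*9 = -360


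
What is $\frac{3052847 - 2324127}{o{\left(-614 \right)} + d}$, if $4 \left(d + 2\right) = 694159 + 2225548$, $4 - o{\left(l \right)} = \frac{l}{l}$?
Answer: $\frac{2914880}{2919711} \approx 0.99835$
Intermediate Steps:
$o{\left(l \right)} = 3$ ($o{\left(l \right)} = 4 - \frac{l}{l} = 4 - 1 = 3$)
$d = \frac{2919699}{4}$ ($d = -2 + \frac{694159 + 2225548}{4} = -2 + \frac{1}{4} \cdot 2919707 = -2 + \frac{2919707}{4} = \frac{2919699}{4} \approx 7.2993 \cdot 10^{5}$)
$\frac{3052847 - 2324127}{o{\left(-614 \right)} + d} = \frac{3052847 - 2324127}{3 + \frac{2919699}{4}} = \frac{728720}{\frac{2919711}{4}} = 728720 \cdot \frac{4}{2919711} = \frac{2914880}{2919711}$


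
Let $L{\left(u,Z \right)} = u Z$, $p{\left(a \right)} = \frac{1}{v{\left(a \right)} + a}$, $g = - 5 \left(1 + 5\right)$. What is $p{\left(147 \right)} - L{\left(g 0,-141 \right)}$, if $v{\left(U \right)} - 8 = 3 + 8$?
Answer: $\frac{1}{166} \approx 0.0060241$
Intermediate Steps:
$g = -30$ ($g = \left(-5\right) 6 = -30$)
$v{\left(U \right)} = 19$ ($v{\left(U \right)} = 8 + \left(3 + 8\right) = 8 + 11 = 19$)
$p{\left(a \right)} = \frac{1}{19 + a}$
$L{\left(u,Z \right)} = Z u$
$p{\left(147 \right)} - L{\left(g 0,-141 \right)} = \frac{1}{19 + 147} - - 141 \left(\left(-30\right) 0\right) = \frac{1}{166} - \left(-141\right) 0 = \frac{1}{166} - 0 = \frac{1}{166} + 0 = \frac{1}{166}$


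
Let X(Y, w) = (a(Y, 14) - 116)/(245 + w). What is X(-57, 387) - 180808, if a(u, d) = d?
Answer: -57135379/316 ≈ -1.8081e+5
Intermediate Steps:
X(Y, w) = -102/(245 + w) (X(Y, w) = (14 - 116)/(245 + w) = -102/(245 + w))
X(-57, 387) - 180808 = -102/(245 + 387) - 180808 = -102/632 - 180808 = -102*1/632 - 180808 = -51/316 - 180808 = -57135379/316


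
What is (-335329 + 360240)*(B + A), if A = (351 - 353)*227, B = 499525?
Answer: 12432357681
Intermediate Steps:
A = -454 (A = -2*227 = -454)
(-335329 + 360240)*(B + A) = (-335329 + 360240)*(499525 - 454) = 24911*499071 = 12432357681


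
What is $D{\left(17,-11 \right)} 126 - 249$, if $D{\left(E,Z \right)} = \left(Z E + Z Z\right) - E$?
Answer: $-10707$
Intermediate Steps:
$D{\left(E,Z \right)} = Z^{2} - E + E Z$ ($D{\left(E,Z \right)} = \left(E Z + Z^{2}\right) - E = \left(Z^{2} + E Z\right) - E = Z^{2} - E + E Z$)
$D{\left(17,-11 \right)} 126 - 249 = \left(\left(-11\right)^{2} - 17 + 17 \left(-11\right)\right) 126 - 249 = \left(121 - 17 - 187\right) 126 - 249 = \left(-83\right) 126 - 249 = -10458 - 249 = -10707$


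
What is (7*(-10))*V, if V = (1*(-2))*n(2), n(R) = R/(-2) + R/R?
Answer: 0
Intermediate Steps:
n(R) = 1 - R/2 (n(R) = R*(-½) + 1 = -R/2 + 1 = 1 - R/2)
V = 0 (V = (1*(-2))*(1 - ½*2) = -2*(1 - 1) = -2*0 = 0)
(7*(-10))*V = (7*(-10))*0 = -70*0 = 0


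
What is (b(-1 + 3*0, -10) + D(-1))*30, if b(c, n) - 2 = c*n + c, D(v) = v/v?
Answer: 360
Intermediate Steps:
D(v) = 1
b(c, n) = 2 + c + c*n (b(c, n) = 2 + (c*n + c) = 2 + (c + c*n) = 2 + c + c*n)
(b(-1 + 3*0, -10) + D(-1))*30 = ((2 + (-1 + 3*0) + (-1 + 3*0)*(-10)) + 1)*30 = ((2 + (-1 + 0) + (-1 + 0)*(-10)) + 1)*30 = ((2 - 1 - 1*(-10)) + 1)*30 = ((2 - 1 + 10) + 1)*30 = (11 + 1)*30 = 12*30 = 360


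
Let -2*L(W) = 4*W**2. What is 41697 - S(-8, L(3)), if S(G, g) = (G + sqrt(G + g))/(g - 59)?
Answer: 3210661/77 + I*sqrt(26)/77 ≈ 41697.0 + 0.066221*I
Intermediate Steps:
L(W) = -2*W**2
S(G, g) = (G + sqrt(G + g))/(-59 + g)
41697 - S(-8, L(3)) = 41697 - (-8 + sqrt(-8 - 2*3**2))/(-59 - 2*3**2) = 41697 - (-8 + sqrt(-8 - 2*9))/(-59 - 2*9) = 41697 - (-8 + sqrt(-8 - 18))/(-59 - 18) = 41697 - (-8 + sqrt(-26))/(-77) = 41697 - (-1)*(-8 + I*sqrt(26))/77 = 41697 - (8/77 - I*sqrt(26)/77) = 41697 + (-8/77 + I*sqrt(26)/77) = 3210661/77 + I*sqrt(26)/77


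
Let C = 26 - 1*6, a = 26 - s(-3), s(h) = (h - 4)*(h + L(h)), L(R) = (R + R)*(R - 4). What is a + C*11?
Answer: 519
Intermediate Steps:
L(R) = 2*R*(-4 + R) (L(R) = (2*R)*(-4 + R) = 2*R*(-4 + R))
s(h) = (-4 + h)*(h + 2*h*(-4 + h)) (s(h) = (h - 4)*(h + 2*h*(-4 + h)) = (-4 + h)*(h + 2*h*(-4 + h)))
a = 299 (a = 26 - (-3)*(28 - 15*(-3) + 2*(-3)²) = 26 - (-3)*(28 + 45 + 2*9) = 26 - (-3)*(28 + 45 + 18) = 26 - (-3)*91 = 26 - 1*(-273) = 26 + 273 = 299)
C = 20 (C = 26 - 6 = 20)
a + C*11 = 299 + 20*11 = 299 + 220 = 519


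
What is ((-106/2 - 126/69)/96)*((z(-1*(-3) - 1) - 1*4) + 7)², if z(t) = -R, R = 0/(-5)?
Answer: -3783/736 ≈ -5.1399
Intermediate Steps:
R = 0 (R = 0*(-⅕) = 0)
z(t) = 0 (z(t) = -1*0 = 0)
((-106/2 - 126/69)/96)*((z(-1*(-3) - 1) - 1*4) + 7)² = ((-106/2 - 126/69)/96)*((0 - 1*4) + 7)² = ((-106*½ - 126*1/69)*(1/96))*((0 - 4) + 7)² = ((-53 - 42/23)*(1/96))*(-4 + 7)² = -1261/23*1/96*3² = -1261/2208*9 = -3783/736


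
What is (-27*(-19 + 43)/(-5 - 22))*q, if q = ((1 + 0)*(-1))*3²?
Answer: -216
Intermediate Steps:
q = -9 (q = (1*(-1))*9 = -1*9 = -9)
(-27*(-19 + 43)/(-5 - 22))*q = -27*(-19 + 43)/(-5 - 22)*(-9) = -648/(-27)*(-9) = -648*(-1)/27*(-9) = -27*(-8/9)*(-9) = 24*(-9) = -216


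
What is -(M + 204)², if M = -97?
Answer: -11449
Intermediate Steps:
-(M + 204)² = -(-97 + 204)² = -1*107² = -1*11449 = -11449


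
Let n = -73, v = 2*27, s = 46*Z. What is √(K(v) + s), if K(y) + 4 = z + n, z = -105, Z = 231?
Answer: 2*√2611 ≈ 102.20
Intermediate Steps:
s = 10626 (s = 46*231 = 10626)
v = 54
K(y) = -182 (K(y) = -4 + (-105 - 73) = -4 - 178 = -182)
√(K(v) + s) = √(-182 + 10626) = √10444 = 2*√2611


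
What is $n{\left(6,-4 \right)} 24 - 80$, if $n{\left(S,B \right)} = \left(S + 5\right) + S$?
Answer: $328$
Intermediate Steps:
$n{\left(S,B \right)} = 5 + 2 S$ ($n{\left(S,B \right)} = \left(5 + S\right) + S = 5 + 2 S$)
$n{\left(6,-4 \right)} 24 - 80 = \left(5 + 2 \cdot 6\right) 24 - 80 = \left(5 + 12\right) 24 - 80 = 17 \cdot 24 - 80 = 408 - 80 = 328$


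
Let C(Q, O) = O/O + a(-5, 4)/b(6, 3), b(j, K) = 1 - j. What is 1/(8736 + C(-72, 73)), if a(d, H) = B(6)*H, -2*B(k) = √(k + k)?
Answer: 218425/1908379177 - 20*√3/1908379177 ≈ 0.00011444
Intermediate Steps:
B(k) = -√2*√k/2 (B(k) = -√(k + k)/2 = -√2*√k/2)
a(d, H) = -H*√3 (a(d, H) = (-√2*√6/2)*H = (-√3)*H = -H*√3)
C(Q, O) = 1 + 4*√3/5 (C(Q, O) = O/O + (-1*4*√3)/(1 - 1*6) = 1 + (-4*√3)/(1 - 6) = 1 - 4*√3/(-5) = 1 - 4*√3*(-⅕) = 1 + 4*√3/5)
1/(8736 + C(-72, 73)) = 1/(8736 + (1 + 4*√3/5)) = 1/(8737 + 4*√3/5)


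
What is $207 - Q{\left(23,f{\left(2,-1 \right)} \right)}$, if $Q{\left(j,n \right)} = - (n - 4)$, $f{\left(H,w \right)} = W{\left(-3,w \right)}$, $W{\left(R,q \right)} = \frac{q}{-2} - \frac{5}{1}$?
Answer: $\frac{397}{2} \approx 198.5$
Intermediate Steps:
$W{\left(R,q \right)} = -5 - \frac{q}{2}$ ($W{\left(R,q \right)} = q \left(- \frac{1}{2}\right) - 5 = - \frac{q}{2} - 5 = -5 - \frac{q}{2}$)
$f{\left(H,w \right)} = -5 - \frac{w}{2}$
$Q{\left(j,n \right)} = 4 - n$ ($Q{\left(j,n \right)} = - (-4 + n) = 4 - n$)
$207 - Q{\left(23,f{\left(2,-1 \right)} \right)} = 207 - \left(4 - \left(-5 - - \frac{1}{2}\right)\right) = 207 - \left(4 - \left(-5 + \frac{1}{2}\right)\right) = 207 - \left(4 - - \frac{9}{2}\right) = 207 - \left(4 + \frac{9}{2}\right) = 207 - \frac{17}{2} = \frac{397}{2}$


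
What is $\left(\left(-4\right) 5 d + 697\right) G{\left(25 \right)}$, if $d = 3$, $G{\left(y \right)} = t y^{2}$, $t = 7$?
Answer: $2786875$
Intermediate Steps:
$G{\left(y \right)} = 7 y^{2}$
$\left(\left(-4\right) 5 d + 697\right) G{\left(25 \right)} = \left(\left(-4\right) 5 \cdot 3 + 697\right) 7 \cdot 25^{2} = \left(\left(-20\right) 3 + 697\right) 7 \cdot 625 = \left(-60 + 697\right) 4375 = 637 \cdot 4375 = 2786875$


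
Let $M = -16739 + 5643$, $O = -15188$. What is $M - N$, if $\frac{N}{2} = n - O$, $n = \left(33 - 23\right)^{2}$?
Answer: $-41672$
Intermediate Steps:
$n = 100$ ($n = 10^{2} = 100$)
$N = 30576$ ($N = 2 \left(100 - -15188\right) = 2 \left(100 + 15188\right) = 2 \cdot 15288 = 30576$)
$M = -11096$
$M - N = -11096 - 30576 = -41672$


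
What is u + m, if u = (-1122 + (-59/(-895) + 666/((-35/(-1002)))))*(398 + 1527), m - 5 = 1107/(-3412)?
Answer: 21097398929847/610748 ≈ 3.4544e+7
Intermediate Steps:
m = 15953/3412 (m = 5 + 1107/(-3412) = 5 + 1107*(-1/3412) = 5 - 1107/3412 = 15953/3412 ≈ 4.6756)
u = 6183293105/179 (u = (-1122 + (-59*(-1/895) + 666/((-35*(-1/1002)))))*1925 = (-1122 + (59/895 + 666/(35/1002)))*1925 = (-1122 + (59/895 + 666*(1002/35)))*1925 = (-1122 + (59/895 + 667332/35))*1925 = (-1122 + 119452841/6265)*1925 = (112423511/6265)*1925 = 6183293105/179 ≈ 3.4544e+7)
u + m = 6183293105/179 + 15953/3412 = 21097398929847/610748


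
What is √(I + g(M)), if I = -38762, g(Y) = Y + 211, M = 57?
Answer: I*√38494 ≈ 196.2*I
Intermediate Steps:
g(Y) = 211 + Y
√(I + g(M)) = √(-38762 + (211 + 57)) = √(-38762 + 268) = √(-38494) = I*√38494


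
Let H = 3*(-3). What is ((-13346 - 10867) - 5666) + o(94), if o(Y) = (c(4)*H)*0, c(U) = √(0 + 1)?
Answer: -29879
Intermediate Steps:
H = -9
c(U) = 1 (c(U) = √1 = 1)
o(Y) = 0 (o(Y) = (1*(-9))*0 = -9*0 = 0)
((-13346 - 10867) - 5666) + o(94) = ((-13346 - 10867) - 5666) + 0 = (-24213 - 5666) + 0 = -29879 + 0 = -29879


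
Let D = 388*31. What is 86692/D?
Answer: 21673/3007 ≈ 7.2075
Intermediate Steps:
D = 12028
86692/D = 86692/12028 = 86692*(1/12028) = 21673/3007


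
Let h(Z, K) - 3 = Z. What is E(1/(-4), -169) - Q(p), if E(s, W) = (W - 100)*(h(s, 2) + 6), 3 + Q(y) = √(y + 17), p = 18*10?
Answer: -9403/4 - √197 ≈ -2364.8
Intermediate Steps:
h(Z, K) = 3 + Z
p = 180
Q(y) = -3 + √(17 + y) (Q(y) = -3 + √(y + 17) = -3 + √(17 + y))
E(s, W) = (-100 + W)*(9 + s) (E(s, W) = (W - 100)*((3 + s) + 6) = (-100 + W)*(9 + s))
E(1/(-4), -169) - Q(p) = (-900 - 100/(-4) + 9*(-169) - 169/(-4)) - (-3 + √(17 + 180)) = (-900 - 100*(-¼) - 1521 - 169*(-¼)) - (-3 + √197) = (-900 + 25 - 1521 + 169/4) + (3 - √197) = -9415/4 + (3 - √197) = -9403/4 - √197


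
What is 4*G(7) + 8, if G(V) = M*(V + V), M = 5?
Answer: 288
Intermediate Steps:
G(V) = 10*V (G(V) = 5*(V + V) = 5*(2*V) = 10*V)
4*G(7) + 8 = 4*(10*7) + 8 = 4*70 + 8 = 280 + 8 = 288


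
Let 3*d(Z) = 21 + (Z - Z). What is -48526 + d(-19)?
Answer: -48519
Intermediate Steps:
d(Z) = 7 (d(Z) = (21 + (Z - Z))/3 = (21 + 0)/3 = (⅓)*21 = 7)
-48526 + d(-19) = -48526 + 7 = -48519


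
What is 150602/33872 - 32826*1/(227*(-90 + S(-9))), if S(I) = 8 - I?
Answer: 24708959/3844472 ≈ 6.4271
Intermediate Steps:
150602/33872 - 32826*1/(227*(-90 + S(-9))) = 150602/33872 - 32826*1/(227*(-90 + (8 - 1*(-9)))) = 150602*(1/33872) - 32826*1/(227*(-90 + (8 + 9))) = 75301/16936 - 32826*1/(227*(-90 + 17)) = 75301/16936 - 32826/(227*(-73)) = 75301/16936 - 32826/(-16571) = 75301/16936 - 32826*(-1/16571) = 75301/16936 + 32826/16571 = 24708959/3844472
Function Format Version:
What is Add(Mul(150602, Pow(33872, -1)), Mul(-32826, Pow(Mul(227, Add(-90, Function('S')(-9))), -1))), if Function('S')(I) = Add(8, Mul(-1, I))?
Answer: Rational(24708959, 3844472) ≈ 6.4271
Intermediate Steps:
Add(Mul(150602, Pow(33872, -1)), Mul(-32826, Pow(Mul(227, Add(-90, Function('S')(-9))), -1))) = Add(Mul(150602, Pow(33872, -1)), Mul(-32826, Pow(Mul(227, Add(-90, Add(8, Mul(-1, -9)))), -1))) = Add(Mul(150602, Rational(1, 33872)), Mul(-32826, Pow(Mul(227, Add(-90, Add(8, 9))), -1))) = Add(Rational(75301, 16936), Mul(-32826, Pow(Mul(227, Add(-90, 17)), -1))) = Add(Rational(75301, 16936), Mul(-32826, Pow(Mul(227, -73), -1))) = Add(Rational(75301, 16936), Mul(-32826, Pow(-16571, -1))) = Add(Rational(75301, 16936), Mul(-32826, Rational(-1, 16571))) = Add(Rational(75301, 16936), Rational(32826, 16571)) = Rational(24708959, 3844472)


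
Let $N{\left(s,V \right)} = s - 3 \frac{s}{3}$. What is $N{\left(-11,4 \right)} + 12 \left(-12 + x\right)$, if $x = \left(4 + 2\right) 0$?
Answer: $-144$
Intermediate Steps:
$x = 0$ ($x = 6 \cdot 0 = 0$)
$N{\left(s,V \right)} = 0$ ($N{\left(s,V \right)} = s - 3 s \frac{1}{3} = s - 3 \frac{s}{3} = s - s = 0$)
$N{\left(-11,4 \right)} + 12 \left(-12 + x\right) = 0 + 12 \left(-12 + 0\right) = 0 + 12 \left(-12\right) = 0 - 144 = -144$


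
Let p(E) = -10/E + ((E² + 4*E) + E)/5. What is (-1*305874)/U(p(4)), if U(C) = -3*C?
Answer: 1019580/47 ≈ 21693.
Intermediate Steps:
p(E) = E - 10/E + E²/5 (p(E) = -10/E + (E² + 5*E)*(⅕) = -10/E + (E + E²/5) = E - 10/E + E²/5)
(-1*305874)/U(p(4)) = (-1*305874)/((-3*(4 - 10/4 + (⅕)*4²))) = -305874*(-1/(3*(4 - 10*¼ + (⅕)*16))) = -305874*(-1/(3*(4 - 5/2 + 16/5))) = -305874/((-3*47/10)) = -305874/(-141/10) = -305874*(-10/141) = 1019580/47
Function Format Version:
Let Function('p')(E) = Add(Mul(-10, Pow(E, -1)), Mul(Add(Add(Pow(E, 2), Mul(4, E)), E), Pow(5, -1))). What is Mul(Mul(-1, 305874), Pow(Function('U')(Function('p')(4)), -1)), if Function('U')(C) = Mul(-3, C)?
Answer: Rational(1019580, 47) ≈ 21693.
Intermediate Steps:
Function('p')(E) = Add(E, Mul(-10, Pow(E, -1)), Mul(Rational(1, 5), Pow(E, 2))) (Function('p')(E) = Add(Mul(-10, Pow(E, -1)), Mul(Add(Pow(E, 2), Mul(5, E)), Rational(1, 5))) = Add(Mul(-10, Pow(E, -1)), Add(E, Mul(Rational(1, 5), Pow(E, 2)))) = Add(E, Mul(-10, Pow(E, -1)), Mul(Rational(1, 5), Pow(E, 2))))
Mul(Mul(-1, 305874), Pow(Function('U')(Function('p')(4)), -1)) = Mul(Mul(-1, 305874), Pow(Mul(-3, Add(4, Mul(-10, Pow(4, -1)), Mul(Rational(1, 5), Pow(4, 2)))), -1)) = Mul(-305874, Pow(Mul(-3, Add(4, Mul(-10, Rational(1, 4)), Mul(Rational(1, 5), 16))), -1)) = Mul(-305874, Pow(Mul(-3, Add(4, Rational(-5, 2), Rational(16, 5))), -1)) = Mul(-305874, Pow(Mul(-3, Rational(47, 10)), -1)) = Mul(-305874, Pow(Rational(-141, 10), -1)) = Mul(-305874, Rational(-10, 141)) = Rational(1019580, 47)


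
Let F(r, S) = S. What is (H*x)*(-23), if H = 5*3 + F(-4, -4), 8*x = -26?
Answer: 3289/4 ≈ 822.25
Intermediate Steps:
x = -13/4 (x = (⅛)*(-26) = -13/4 ≈ -3.2500)
H = 11 (H = 5*3 - 4 = 15 - 4 = 11)
(H*x)*(-23) = (11*(-13/4))*(-23) = -143/4*(-23) = 3289/4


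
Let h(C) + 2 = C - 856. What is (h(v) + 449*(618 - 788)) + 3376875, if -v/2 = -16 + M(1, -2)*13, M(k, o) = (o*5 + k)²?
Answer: 3297613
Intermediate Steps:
M(k, o) = (k + 5*o)² (M(k, o) = (5*o + k)² = (k + 5*o)²)
v = -2074 (v = -2*(-16 + (1 + 5*(-2))²*13) = -2*(-16 + (1 - 10)²*13) = -2*(-16 + (-9)²*13) = -2*(-16 + 81*13) = -2*(-16 + 1053) = -2*1037 = -2074)
h(C) = -858 + C (h(C) = -2 + (C - 856) = -2 + (-856 + C) = -858 + C)
(h(v) + 449*(618 - 788)) + 3376875 = ((-858 - 2074) + 449*(618 - 788)) + 3376875 = (-2932 + 449*(-170)) + 3376875 = (-2932 - 76330) + 3376875 = -79262 + 3376875 = 3297613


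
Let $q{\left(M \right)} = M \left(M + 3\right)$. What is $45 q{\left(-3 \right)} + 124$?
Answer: $124$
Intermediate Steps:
$q{\left(M \right)} = M \left(3 + M\right)$
$45 q{\left(-3 \right)} + 124 = 45 \left(- 3 \left(3 - 3\right)\right) + 124 = 45 \left(\left(-3\right) 0\right) + 124 = 45 \cdot 0 + 124 = 0 + 124 = 124$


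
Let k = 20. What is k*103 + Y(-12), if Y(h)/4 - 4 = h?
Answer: 2028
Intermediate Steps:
Y(h) = 16 + 4*h
k*103 + Y(-12) = 20*103 + (16 + 4*(-12)) = 2060 + (16 - 48) = 2060 - 32 = 2028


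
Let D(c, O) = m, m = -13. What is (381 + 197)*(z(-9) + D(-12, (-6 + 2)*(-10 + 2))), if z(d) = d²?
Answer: 39304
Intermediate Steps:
D(c, O) = -13
(381 + 197)*(z(-9) + D(-12, (-6 + 2)*(-10 + 2))) = (381 + 197)*((-9)² - 13) = 578*(81 - 13) = 578*68 = 39304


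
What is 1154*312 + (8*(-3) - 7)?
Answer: 360017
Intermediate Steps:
1154*312 + (8*(-3) - 7) = 360048 + (-24 - 7) = 360048 - 31 = 360017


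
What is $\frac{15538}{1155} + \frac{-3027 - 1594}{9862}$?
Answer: $\frac{147898501}{11390610} \approx 12.984$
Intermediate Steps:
$\frac{15538}{1155} + \frac{-3027 - 1594}{9862} = 15538 \cdot \frac{1}{1155} + \left(-3027 - 1594\right) \frac{1}{9862} = \frac{15538}{1155} - \frac{4621}{9862} = \frac{147898501}{11390610}$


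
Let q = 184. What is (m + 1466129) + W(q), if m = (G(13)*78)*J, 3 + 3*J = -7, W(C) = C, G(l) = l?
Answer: 1462933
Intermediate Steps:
J = -10/3 (J = -1 + (1/3)*(-7) = -1 - 7/3 = -10/3 ≈ -3.3333)
m = -3380 (m = (13*78)*(-10/3) = 1014*(-10/3) = -3380)
(m + 1466129) + W(q) = (-3380 + 1466129) + 184 = 1462749 + 184 = 1462933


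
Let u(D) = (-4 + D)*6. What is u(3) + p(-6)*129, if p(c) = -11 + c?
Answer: -2199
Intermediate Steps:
u(D) = -24 + 6*D
u(3) + p(-6)*129 = (-24 + 6*3) + (-11 - 6)*129 = (-24 + 18) - 17*129 = -6 - 2193 = -2199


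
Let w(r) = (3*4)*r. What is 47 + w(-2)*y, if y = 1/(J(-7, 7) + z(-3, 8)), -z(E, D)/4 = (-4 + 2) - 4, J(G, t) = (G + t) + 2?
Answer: 599/13 ≈ 46.077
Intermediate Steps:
w(r) = 12*r
J(G, t) = 2 + G + t
z(E, D) = 24 (z(E, D) = -4*((-4 + 2) - 4) = -4*(-2 - 4) = -4*(-6) = 24)
y = 1/26 (y = 1/((2 - 7 + 7) + 24) = 1/(2 + 24) = 1/26 ≈ 0.038462)
47 + w(-2)*y = 47 + (12*(-2))*(1/26) = 47 - 24*1/26 = 47 - 12/13 = 599/13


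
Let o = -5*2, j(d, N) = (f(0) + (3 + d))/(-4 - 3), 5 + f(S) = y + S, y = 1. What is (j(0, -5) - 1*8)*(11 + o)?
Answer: -55/7 ≈ -7.8571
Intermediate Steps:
f(S) = -4 + S (f(S) = -5 + (1 + S) = -4 + S)
j(d, N) = ⅐ - d/7 (j(d, N) = ((-4 + 0) + (3 + d))/(-4 - 3) = (-4 + (3 + d))/(-7) = (-1 + d)*(-⅐) = ⅐ - d/7)
o = -10
(j(0, -5) - 1*8)*(11 + o) = ((⅐ - ⅐*0) - 1*8)*(11 - 10) = ((⅐ + 0) - 8)*1 = (⅐ - 8)*1 = -55/7*1 = -55/7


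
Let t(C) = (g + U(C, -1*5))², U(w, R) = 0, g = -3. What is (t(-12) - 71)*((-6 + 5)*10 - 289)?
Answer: 18538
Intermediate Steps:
t(C) = 9 (t(C) = (-3 + 0)² = (-3)² = 9)
(t(-12) - 71)*((-6 + 5)*10 - 289) = (9 - 71)*((-6 + 5)*10 - 289) = -62*(-1*10 - 289) = -62*(-10 - 289) = -62*(-299) = 18538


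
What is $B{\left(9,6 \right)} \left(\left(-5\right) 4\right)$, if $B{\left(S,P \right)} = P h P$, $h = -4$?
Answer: $2880$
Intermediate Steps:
$B{\left(S,P \right)} = - 4 P^{2}$ ($B{\left(S,P \right)} = P \left(-4\right) P = - 4 P P = - 4 P^{2}$)
$B{\left(9,6 \right)} \left(\left(-5\right) 4\right) = - 4 \cdot 6^{2} \left(\left(-5\right) 4\right) = \left(-4\right) 36 \left(-20\right) = \left(-144\right) \left(-20\right) = 2880$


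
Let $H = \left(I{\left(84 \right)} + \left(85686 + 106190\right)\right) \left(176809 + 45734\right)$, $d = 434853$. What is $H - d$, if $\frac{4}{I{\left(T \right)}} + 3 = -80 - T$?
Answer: $\frac{7130936820933}{167} \approx 4.27 \cdot 10^{10}$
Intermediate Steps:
$I{\left(T \right)} = \frac{4}{-83 - T}$ ($I{\left(T \right)} = \frac{4}{-3 - \left(80 + T\right)} = \frac{4}{-83 - T}$)
$H = \frac{7131009441384}{167}$ ($H = \left(- \frac{4}{83 + 84} + \left(85686 + 106190\right)\right) \left(176809 + 45734\right) = \left(- \frac{4}{167} + 191876\right) 222543 = \frac{32043288}{167} \cdot 222543 = \frac{7131009441384}{167} \approx 4.2701 \cdot 10^{10}$)
$H - d = \frac{7131009441384}{167} - 434853 = \frac{7130936820933}{167}$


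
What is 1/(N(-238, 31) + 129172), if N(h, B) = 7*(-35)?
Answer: 1/128927 ≈ 7.7563e-6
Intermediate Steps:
N(h, B) = -245
1/(N(-238, 31) + 129172) = 1/(-245 + 129172) = 1/128927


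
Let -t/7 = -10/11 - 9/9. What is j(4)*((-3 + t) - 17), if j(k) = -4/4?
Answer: 73/11 ≈ 6.6364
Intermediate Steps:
t = 147/11 (t = -7*(-10/11 - 9/9) = -7*(-10*1/11 - 9*⅑) = -7*(-10/11 - 1) = -7*(-21/11) = 147/11 ≈ 13.364)
j(k) = -1 (j(k) = -4*¼ = -1)
j(4)*((-3 + t) - 17) = -((-3 + 147/11) - 17) = -(114/11 - 17) = -1*(-73/11) = 73/11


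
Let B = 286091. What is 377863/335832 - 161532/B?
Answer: 53855588909/96078512712 ≈ 0.56054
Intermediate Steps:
377863/335832 - 161532/B = 377863/335832 - 161532/286091 = 53855588909/96078512712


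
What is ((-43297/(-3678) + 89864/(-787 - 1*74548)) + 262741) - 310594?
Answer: -13256279907187/277082130 ≈ -47842.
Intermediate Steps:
((-43297/(-3678) + 89864/(-787 - 1*74548)) + 262741) - 310594 = ((-43297*(-1/3678) + 89864/(-787 - 74548)) + 262741) - 310594 = ((43297/3678 + 89864/(-75335)) + 262741) - 310594 = ((43297/3678 + 89864*(-1/75335)) + 262741) - 310594 = ((43297/3678 - 89864/75335) + 262741) - 310594 = (2931259703/277082130 + 262741) - 310594 = 72803767178033/277082130 - 310594 = -13256279907187/277082130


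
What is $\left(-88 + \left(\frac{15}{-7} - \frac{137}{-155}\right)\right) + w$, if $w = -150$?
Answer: $- \frac{259596}{1085} \approx -239.26$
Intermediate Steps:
$\left(-88 + \left(\frac{15}{-7} - \frac{137}{-155}\right)\right) + w = \left(-88 + \left(\frac{15}{-7} - \frac{137}{-155}\right)\right) - 150 = \left(-88 + \left(15 \left(- \frac{1}{7}\right) - - \frac{137}{155}\right)\right) - 150 = \left(-88 + \left(- \frac{15}{7} + \frac{137}{155}\right)\right) - 150 = \left(-88 - \frac{1366}{1085}\right) - 150 = - \frac{96846}{1085} - 150 = - \frac{259596}{1085}$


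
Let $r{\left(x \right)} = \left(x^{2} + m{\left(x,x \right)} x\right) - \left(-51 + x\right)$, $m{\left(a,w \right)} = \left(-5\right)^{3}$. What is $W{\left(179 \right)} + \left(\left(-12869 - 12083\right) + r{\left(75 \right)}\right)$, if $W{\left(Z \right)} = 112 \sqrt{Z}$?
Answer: $-28726 + 112 \sqrt{179} \approx -27228.0$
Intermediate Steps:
$m{\left(a,w \right)} = -125$
$r{\left(x \right)} = 51 + x^{2} - 126 x$ ($r{\left(x \right)} = \left(x^{2} - 125 x\right) - \left(-51 + x\right) = 51 + x^{2} - 126 x$)
$W{\left(179 \right)} + \left(\left(-12869 - 12083\right) + r{\left(75 \right)}\right) = 112 \sqrt{179} + \left(\left(-12869 - 12083\right) + \left(51 + 75^{2} - 9450\right)\right) = 112 \sqrt{179} + \left(-24952 + \left(51 + 5625 - 9450\right)\right) = 112 \sqrt{179} - 28726 = -28726 + 112 \sqrt{179}$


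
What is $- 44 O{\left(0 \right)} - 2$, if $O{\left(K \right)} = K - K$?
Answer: $-2$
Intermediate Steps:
$O{\left(K \right)} = 0$
$- 44 O{\left(0 \right)} - 2 = \left(-44\right) 0 - 2 = 0 - 2 = -2$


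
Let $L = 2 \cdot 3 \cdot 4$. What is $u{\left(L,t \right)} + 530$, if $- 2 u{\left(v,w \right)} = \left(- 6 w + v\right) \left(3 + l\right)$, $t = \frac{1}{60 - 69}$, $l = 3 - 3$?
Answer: $493$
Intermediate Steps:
$l = 0$ ($l = 3 - 3 = 0$)
$L = 24$ ($L = 6 \cdot 4 = 24$)
$t = - \frac{1}{9}$ ($t = \frac{1}{-9} = - \frac{1}{9} \approx -0.11111$)
$u{\left(v,w \right)} = 9 w - \frac{3 v}{2}$ ($u{\left(v,w \right)} = - \frac{\left(- 6 w + v\right) \left(3 + 0\right)}{2} = - \frac{\left(v - 6 w\right) 3}{2} = - \frac{- 18 w + 3 v}{2} = 9 w - \frac{3 v}{2}$)
$u{\left(L,t \right)} + 530 = \left(9 \left(- \frac{1}{9}\right) - 36\right) + 530 = \left(-1 - 36\right) + 530 = -37 + 530 = 493$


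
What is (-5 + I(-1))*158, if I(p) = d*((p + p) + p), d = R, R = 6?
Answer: -3634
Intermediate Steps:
d = 6
I(p) = 18*p (I(p) = 6*((p + p) + p) = 6*(2*p + p) = 6*(3*p) = 18*p)
(-5 + I(-1))*158 = (-5 + 18*(-1))*158 = (-5 - 18)*158 = -23*158 = -3634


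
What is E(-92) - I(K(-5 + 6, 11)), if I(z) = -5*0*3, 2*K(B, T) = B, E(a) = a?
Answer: -92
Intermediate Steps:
K(B, T) = B/2
I(z) = 0 (I(z) = 0*3 = 0)
E(-92) - I(K(-5 + 6, 11)) = -92 - 1*0 = -92 + 0 = -92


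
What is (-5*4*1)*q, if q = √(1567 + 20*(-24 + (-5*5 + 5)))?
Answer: -20*√687 ≈ -524.21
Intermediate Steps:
q = √687 (q = √(1567 + 20*(-24 + (-25 + 5))) = √(1567 + 20*(-24 - 20)) = √(1567 + 20*(-44)) = √(1567 - 880) = √687 ≈ 26.211)
(-5*4*1)*q = (-5*4*1)*√687 = (-20*1)*√687 = -20*√687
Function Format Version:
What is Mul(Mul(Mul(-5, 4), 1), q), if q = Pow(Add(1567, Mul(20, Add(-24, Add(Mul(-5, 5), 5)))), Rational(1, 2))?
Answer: Mul(-20, Pow(687, Rational(1, 2))) ≈ -524.21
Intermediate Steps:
q = Pow(687, Rational(1, 2)) (q = Pow(Add(1567, Mul(20, Add(-24, Add(-25, 5)))), Rational(1, 2)) = Pow(Add(1567, Mul(20, Add(-24, -20))), Rational(1, 2)) = Pow(Add(1567, Mul(20, -44)), Rational(1, 2)) = Pow(Add(1567, -880), Rational(1, 2)) = Pow(687, Rational(1, 2)) ≈ 26.211)
Mul(Mul(Mul(-5, 4), 1), q) = Mul(Mul(Mul(-5, 4), 1), Pow(687, Rational(1, 2))) = Mul(Mul(-20, 1), Pow(687, Rational(1, 2))) = Mul(-20, Pow(687, Rational(1, 2)))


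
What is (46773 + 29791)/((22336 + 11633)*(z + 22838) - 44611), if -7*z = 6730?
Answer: 535948/5201564507 ≈ 0.00010304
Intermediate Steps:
z = -6730/7 (z = -⅐*6730 = -6730/7 ≈ -961.43)
(46773 + 29791)/((22336 + 11633)*(z + 22838) - 44611) = (46773 + 29791)/((22336 + 11633)*(-6730/7 + 22838) - 44611) = 76564/(33969*(153136/7) - 44611) = 76564/(5201876784/7 - 44611) = 76564/(5201564507/7) = 76564*(7/5201564507) = 535948/5201564507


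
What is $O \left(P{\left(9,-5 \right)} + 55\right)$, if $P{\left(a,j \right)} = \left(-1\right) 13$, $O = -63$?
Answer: $-2646$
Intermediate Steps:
$P{\left(a,j \right)} = -13$
$O \left(P{\left(9,-5 \right)} + 55\right) = - 63 \left(-13 + 55\right) = \left(-63\right) 42 = -2646$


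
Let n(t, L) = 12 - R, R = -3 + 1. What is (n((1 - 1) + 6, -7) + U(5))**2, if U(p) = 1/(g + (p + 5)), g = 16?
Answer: 133225/676 ≈ 197.08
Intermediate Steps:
U(p) = 1/(21 + p) (U(p) = 1/(16 + (p + 5)) = 1/(16 + (5 + p)) = 1/(21 + p))
R = -2
n(t, L) = 14 (n(t, L) = 12 - 1*(-2) = 12 + 2 = 14)
(n((1 - 1) + 6, -7) + U(5))**2 = (14 + 1/(21 + 5))**2 = (14 + 1/26)**2 = (365/26)**2 = 133225/676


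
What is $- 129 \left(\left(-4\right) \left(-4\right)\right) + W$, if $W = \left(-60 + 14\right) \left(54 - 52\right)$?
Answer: $-2156$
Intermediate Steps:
$W = -92$ ($W = \left(-46\right) 2 = -92$)
$- 129 \left(\left(-4\right) \left(-4\right)\right) + W = - 129 \left(\left(-4\right) \left(-4\right)\right) - 92 = \left(-129\right) 16 - 92 = -2064 - 92 = -2156$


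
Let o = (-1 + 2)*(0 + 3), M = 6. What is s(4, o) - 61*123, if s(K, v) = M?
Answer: -7497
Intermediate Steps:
o = 3 (o = 1*3 = 3)
s(K, v) = 6
s(4, o) - 61*123 = 6 - 61*123 = 6 - 7503 = -7497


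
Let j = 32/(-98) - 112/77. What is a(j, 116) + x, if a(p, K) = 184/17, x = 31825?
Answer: 541209/17 ≈ 31836.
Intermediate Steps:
j = -960/539 (j = 32*(-1/98) - 112*1/77 = -16/49 - 16/11 = -960/539 ≈ -1.7811)
a(p, K) = 184/17 (a(p, K) = 184*(1/17) = 184/17)
a(j, 116) + x = 184/17 + 31825 = 541209/17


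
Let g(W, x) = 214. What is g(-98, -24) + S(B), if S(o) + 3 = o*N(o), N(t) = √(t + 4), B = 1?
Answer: 211 + √5 ≈ 213.24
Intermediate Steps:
N(t) = √(4 + t)
S(o) = -3 + o*√(4 + o)
g(-98, -24) + S(B) = 214 + (-3 + 1*√(4 + 1)) = 214 + (-3 + 1*√5) = 214 + (-3 + √5) = 211 + √5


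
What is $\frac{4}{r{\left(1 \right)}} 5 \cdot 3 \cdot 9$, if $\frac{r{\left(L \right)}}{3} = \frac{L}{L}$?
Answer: $180$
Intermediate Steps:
$r{\left(L \right)} = 3$ ($r{\left(L \right)} = 3 \frac{L}{L} = 3 \cdot 1 = 3$)
$\frac{4}{r{\left(1 \right)}} 5 \cdot 3 \cdot 9 = \frac{4}{3} \cdot 5 \cdot 3 \cdot 9 = 4 \cdot \frac{1}{3} \cdot 15 \cdot 9 = \frac{4}{3} \cdot 15 \cdot 9 = 20 \cdot 9 = 180$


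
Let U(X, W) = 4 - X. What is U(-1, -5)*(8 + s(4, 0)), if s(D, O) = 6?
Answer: 70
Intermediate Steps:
U(-1, -5)*(8 + s(4, 0)) = (4 - 1*(-1))*(8 + 6) = (4 + 1)*14 = 5*14 = 70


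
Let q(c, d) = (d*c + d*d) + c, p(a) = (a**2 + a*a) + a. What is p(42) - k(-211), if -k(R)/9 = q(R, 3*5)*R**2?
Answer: -1262567469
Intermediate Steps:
p(a) = a + 2*a**2 (p(a) = (a**2 + a**2) + a = 2*a**2 + a = a + 2*a**2)
q(c, d) = c + d**2 + c*d (q(c, d) = (c*d + d**2) + c = (d**2 + c*d) + c = c + d**2 + c*d)
k(R) = -9*R**2*(225 + 16*R) (k(R) = -9*(R + (3*5)**2 + R*(3*5))*R**2 = -9*(R + 15**2 + R*15)*R**2 = -9*(R + 225 + 15*R)*R**2 = -9*(225 + 16*R)*R**2 = -9*R**2*(225 + 16*R))
p(42) - k(-211) = 42*(1 + 2*42) - (-211)**2*(-2025 - 144*(-211)) = 42*(1 + 84) - 44521*(-2025 + 30384) = 42*85 - 44521*28359 = 3570 - 1*1262571039 = 3570 - 1262571039 = -1262567469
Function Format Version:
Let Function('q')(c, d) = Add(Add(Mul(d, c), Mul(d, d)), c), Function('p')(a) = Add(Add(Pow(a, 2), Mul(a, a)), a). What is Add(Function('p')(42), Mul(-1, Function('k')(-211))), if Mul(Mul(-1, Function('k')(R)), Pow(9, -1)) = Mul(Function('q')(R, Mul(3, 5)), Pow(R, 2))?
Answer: -1262567469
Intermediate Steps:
Function('p')(a) = Add(a, Mul(2, Pow(a, 2))) (Function('p')(a) = Add(Add(Pow(a, 2), Pow(a, 2)), a) = Add(Mul(2, Pow(a, 2)), a) = Add(a, Mul(2, Pow(a, 2))))
Function('q')(c, d) = Add(c, Pow(d, 2), Mul(c, d)) (Function('q')(c, d) = Add(Add(Mul(c, d), Pow(d, 2)), c) = Add(Add(Pow(d, 2), Mul(c, d)), c) = Add(c, Pow(d, 2), Mul(c, d)))
Function('k')(R) = Mul(-9, Pow(R, 2), Add(225, Mul(16, R))) (Function('k')(R) = Mul(-9, Mul(Add(R, Pow(Mul(3, 5), 2), Mul(R, Mul(3, 5))), Pow(R, 2))) = Mul(-9, Mul(Add(R, Pow(15, 2), Mul(R, 15)), Pow(R, 2))) = Mul(-9, Mul(Add(R, 225, Mul(15, R)), Pow(R, 2))) = Mul(-9, Mul(Add(225, Mul(16, R)), Pow(R, 2))) = Mul(-9, Mul(Pow(R, 2), Add(225, Mul(16, R)))) = Mul(-9, Pow(R, 2), Add(225, Mul(16, R))))
Add(Function('p')(42), Mul(-1, Function('k')(-211))) = Add(Mul(42, Add(1, Mul(2, 42))), Mul(-1, Mul(Pow(-211, 2), Add(-2025, Mul(-144, -211))))) = Add(Mul(42, Add(1, 84)), Mul(-1, Mul(44521, Add(-2025, 30384)))) = Add(Mul(42, 85), Mul(-1, Mul(44521, 28359))) = Add(3570, Mul(-1, 1262571039)) = Add(3570, -1262571039) = -1262567469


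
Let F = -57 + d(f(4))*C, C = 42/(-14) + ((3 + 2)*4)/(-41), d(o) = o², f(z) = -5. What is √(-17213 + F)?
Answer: I*√29177445/41 ≈ 131.75*I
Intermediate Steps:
C = -143/41 (C = 42*(-1/14) + (5*4)*(-1/41) = -3 + 20*(-1/41) = -3 - 20/41 = -143/41 ≈ -3.4878)
F = -5912/41 (F = -57 + (-5)²*(-143/41) = -57 + 25*(-143/41) = -57 - 3575/41 = -5912/41 ≈ -144.20)
√(-17213 + F) = √(-17213 - 5912/41) = √(-711645/41) = I*√29177445/41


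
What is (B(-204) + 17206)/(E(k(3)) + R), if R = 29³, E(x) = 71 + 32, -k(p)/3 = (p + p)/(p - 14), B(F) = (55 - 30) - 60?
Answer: 17171/24492 ≈ 0.70109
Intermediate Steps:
B(F) = -35 (B(F) = 25 - 60 = -35)
k(p) = -6*p/(-14 + p) (k(p) = -3*(p + p)/(p - 14) = -3*2*p/(-14 + p) = -6*p/(-14 + p))
E(x) = 103
R = 24389
(B(-204) + 17206)/(E(k(3)) + R) = (-35 + 17206)/(103 + 24389) = 17171/24492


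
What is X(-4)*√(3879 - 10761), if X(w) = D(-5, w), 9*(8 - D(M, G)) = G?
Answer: 76*I*√6882/9 ≈ 700.53*I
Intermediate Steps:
D(M, G) = 8 - G/9
X(w) = 8 - w/9
X(-4)*√(3879 - 10761) = (8 - ⅑*(-4))*√(3879 - 10761) = (8 + 4/9)*√(-6882) = 76*(I*√6882)/9 = 76*I*√6882/9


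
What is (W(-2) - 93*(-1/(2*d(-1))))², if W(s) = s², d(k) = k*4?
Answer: 3721/64 ≈ 58.141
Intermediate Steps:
d(k) = 4*k
(W(-2) - 93*(-1/(2*d(-1))))² = ((-2)² - 93/((2*(-1))*(4*(-1))))² = (4 - 93/((-2*(-4))))² = (4 - 93/8)² = (-61/8)² = 3721/64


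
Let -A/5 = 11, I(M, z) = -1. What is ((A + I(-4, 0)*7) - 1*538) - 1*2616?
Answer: -3216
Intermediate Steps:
A = -55 (A = -5*11 = -55)
((A + I(-4, 0)*7) - 1*538) - 1*2616 = ((-55 - 1*7) - 1*538) - 1*2616 = ((-55 - 7) - 538) - 2616 = (-62 - 538) - 2616 = -600 - 2616 = -3216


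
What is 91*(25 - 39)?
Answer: -1274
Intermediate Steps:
91*(25 - 39) = 91*(-14) = -1274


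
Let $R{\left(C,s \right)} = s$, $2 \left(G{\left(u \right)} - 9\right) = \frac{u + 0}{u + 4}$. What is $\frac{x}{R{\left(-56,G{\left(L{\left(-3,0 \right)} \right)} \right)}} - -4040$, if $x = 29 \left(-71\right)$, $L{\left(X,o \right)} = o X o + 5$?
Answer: $\frac{637618}{167} \approx 3818.1$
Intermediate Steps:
$L{\left(X,o \right)} = 5 + X o^{2}$ ($L{\left(X,o \right)} = X o o + 5 = X o^{2} + 5 = 5 + X o^{2}$)
$x = -2059$
$G{\left(u \right)} = 9 + \frac{u}{2 \left(4 + u\right)}$ ($G{\left(u \right)} = 9 + \frac{\left(u + 0\right) \frac{1}{u + 4}}{2} = 9 + \frac{u \frac{1}{4 + u}}{2} = 9 + \frac{u}{2 \left(4 + u\right)}$)
$\frac{x}{R{\left(-56,G{\left(L{\left(-3,0 \right)} \right)} \right)}} - -4040 = - \frac{2059}{\frac{1}{2} \frac{1}{4 + \left(5 - 3 \cdot 0^{2}\right)} \left(72 + 19 \left(5 - 3 \cdot 0^{2}\right)\right)} - -4040 = - \frac{2059}{\frac{1}{2} \frac{1}{4 + \left(5 - 0\right)} \left(72 + 19 \left(5 - 0\right)\right)} + 4040 = - \frac{2059}{\frac{1}{2} \frac{1}{4 + \left(5 + 0\right)} \left(72 + 19 \left(5 + 0\right)\right)} + 4040 = - \frac{2059}{\frac{1}{2} \frac{1}{4 + 5} \left(72 + 19 \cdot 5\right)} + 4040 = - \frac{2059}{\frac{1}{2} \cdot \frac{1}{9} \left(72 + 95\right)} + 4040 = - \frac{2059}{\frac{1}{2} \cdot \frac{1}{9} \cdot 167} + 4040 = - \frac{2059}{\frac{167}{18}} + 4040 = \left(-2059\right) \frac{18}{167} + 4040 = - \frac{37062}{167} + 4040 = \frac{637618}{167}$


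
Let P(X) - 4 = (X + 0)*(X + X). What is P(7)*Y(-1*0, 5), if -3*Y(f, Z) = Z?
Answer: -170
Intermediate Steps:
Y(f, Z) = -Z/3
P(X) = 4 + 2*X**2 (P(X) = 4 + (X + 0)*(X + X) = 4 + X*(2*X) = 4 + 2*X**2)
P(7)*Y(-1*0, 5) = (4 + 2*7**2)*(-1/3*5) = (4 + 2*49)*(-5/3) = (4 + 98)*(-5/3) = 102*(-5/3) = -170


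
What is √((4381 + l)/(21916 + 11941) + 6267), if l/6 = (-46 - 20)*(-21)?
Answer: 2*√1796067432053/33857 ≈ 79.167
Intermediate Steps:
l = 8316 (l = 6*((-46 - 20)*(-21)) = 6*(-66*(-21)) = 6*1386 = 8316)
√((4381 + l)/(21916 + 11941) + 6267) = √((4381 + 8316)/(21916 + 11941) + 6267) = √(12697/33857 + 6267) = √(212194516/33857) = 2*√1796067432053/33857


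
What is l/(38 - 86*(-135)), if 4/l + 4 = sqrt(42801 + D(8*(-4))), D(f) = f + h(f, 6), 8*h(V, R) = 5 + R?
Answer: 1/31125185 + sqrt(684326)/498002960 ≈ 1.6932e-6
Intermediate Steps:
h(V, R) = 5/8 + R/8 (h(V, R) = (5 + R)/8 = 5/8 + R/8)
D(f) = 11/8 + f (D(f) = f + (5/8 + (1/8)*6) = f + (5/8 + 3/4) = f + 11/8 = 11/8 + f)
l = 4/(-4 + sqrt(684326)/4) (l = 4/(-4 + sqrt(42801 + (11/8 + 8*(-4)))) = 4/(-4 + sqrt(42801 + (11/8 - 32))) = 4/(-4 + sqrt(42801 - 245/8)) = 4/(-4 + sqrt(342163/8)) = 4/(-4 + sqrt(684326)/4) ≈ 0.019723)
l/(38 - 86*(-135)) = (128/342035 + 8*sqrt(684326)/342035)/(38 - 86*(-135)) = (128/342035 + 8*sqrt(684326)/342035)/(38 + 11610) = (128/342035 + 8*sqrt(684326)/342035)/11648 = (128/342035 + 8*sqrt(684326)/342035)*(1/11648) = 1/31125185 + sqrt(684326)/498002960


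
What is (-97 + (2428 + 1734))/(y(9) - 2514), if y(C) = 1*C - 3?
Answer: -1355/836 ≈ -1.6208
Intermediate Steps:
y(C) = -3 + C (y(C) = C - 3 = -3 + C)
(-97 + (2428 + 1734))/(y(9) - 2514) = (-97 + (2428 + 1734))/((-3 + 9) - 2514) = (-97 + 4162)/(6 - 2514) = 4065/(-2508) = 4065*(-1/2508) = -1355/836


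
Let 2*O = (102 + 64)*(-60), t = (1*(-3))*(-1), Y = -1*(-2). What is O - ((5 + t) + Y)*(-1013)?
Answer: 5150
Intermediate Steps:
Y = 2
t = 3 (t = -3*(-1) = 3)
O = -4980 (O = ((102 + 64)*(-60))/2 = (166*(-60))/2 = (1/2)*(-9960) = -4980)
O - ((5 + t) + Y)*(-1013) = -4980 - ((5 + 3) + 2)*(-1013) = -4980 - (8 + 2)*(-1013) = -4980 - 10*(-1013) = -4980 - 1*(-10130) = -4980 + 10130 = 5150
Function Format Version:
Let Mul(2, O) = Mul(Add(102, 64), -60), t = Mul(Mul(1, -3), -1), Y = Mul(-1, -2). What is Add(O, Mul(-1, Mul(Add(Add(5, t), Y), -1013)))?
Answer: 5150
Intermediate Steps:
Y = 2
t = 3 (t = Mul(-3, -1) = 3)
O = -4980 (O = Mul(Rational(1, 2), Mul(Add(102, 64), -60)) = Mul(Rational(1, 2), Mul(166, -60)) = Mul(Rational(1, 2), -9960) = -4980)
Add(O, Mul(-1, Mul(Add(Add(5, t), Y), -1013))) = Add(-4980, Mul(-1, Mul(Add(Add(5, 3), 2), -1013))) = Add(-4980, Mul(-1, Mul(Add(8, 2), -1013))) = Add(-4980, Mul(-1, Mul(10, -1013))) = Add(-4980, Mul(-1, -10130)) = Add(-4980, 10130) = 5150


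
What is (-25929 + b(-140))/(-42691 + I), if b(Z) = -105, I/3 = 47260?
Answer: -26034/99089 ≈ -0.26273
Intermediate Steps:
I = 141780 (I = 3*47260 = 141780)
(-25929 + b(-140))/(-42691 + I) = (-25929 - 105)/(-42691 + 141780) = -26034/99089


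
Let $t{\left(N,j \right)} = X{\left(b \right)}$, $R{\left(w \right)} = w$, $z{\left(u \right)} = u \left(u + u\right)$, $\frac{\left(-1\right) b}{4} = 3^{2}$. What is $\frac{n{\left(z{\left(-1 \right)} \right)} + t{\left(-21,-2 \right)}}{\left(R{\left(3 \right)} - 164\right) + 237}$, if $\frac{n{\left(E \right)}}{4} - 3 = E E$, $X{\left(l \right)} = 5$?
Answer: $\frac{33}{76} \approx 0.43421$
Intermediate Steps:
$b = -36$ ($b = - 4 \cdot 3^{2} = \left(-4\right) 9 = -36$)
$z{\left(u \right)} = 2 u^{2}$ ($z{\left(u \right)} = u 2 u = 2 u^{2}$)
$n{\left(E \right)} = 12 + 4 E^{2}$ ($n{\left(E \right)} = 12 + 4 E E = 12 + 4 E^{2}$)
$t{\left(N,j \right)} = 5$
$\frac{n{\left(z{\left(-1 \right)} \right)} + t{\left(-21,-2 \right)}}{\left(R{\left(3 \right)} - 164\right) + 237} = \frac{\left(12 + 4 \left(2 \left(-1\right)^{2}\right)^{2}\right) + 5}{\left(3 - 164\right) + 237} = \frac{\left(12 + 4 \left(2 \cdot 1\right)^{2}\right) + 5}{-161 + 237} = \frac{\left(12 + 4 \cdot 2^{2}\right) + 5}{76} = \left(\left(12 + 4 \cdot 4\right) + 5\right) \frac{1}{76} = \left(\left(12 + 16\right) + 5\right) \frac{1}{76} = \left(28 + 5\right) \frac{1}{76} = 33 \cdot \frac{1}{76} = \frac{33}{76}$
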